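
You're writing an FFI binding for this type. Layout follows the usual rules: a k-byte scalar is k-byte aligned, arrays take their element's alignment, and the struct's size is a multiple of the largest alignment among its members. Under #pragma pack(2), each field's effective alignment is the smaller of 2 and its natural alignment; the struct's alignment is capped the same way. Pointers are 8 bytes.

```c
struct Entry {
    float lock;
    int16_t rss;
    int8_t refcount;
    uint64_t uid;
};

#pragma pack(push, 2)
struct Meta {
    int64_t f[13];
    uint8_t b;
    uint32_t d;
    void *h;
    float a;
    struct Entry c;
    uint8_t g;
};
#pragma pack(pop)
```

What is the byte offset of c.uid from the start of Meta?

Entry: lock at 0 (size 4, align 4) → ends 4; rss at 4 (size 2, align 2) → ends 6; refcount at 6 (size 1, align 1) → ends 7; pad 1 to align 8 for uid; uid at 8 (size 8, align 8) → ends 16; total 16 bytes, alignment 8
f at 0 (size 104, align 2) → ends 104
b at 104 (size 1, align 1) → ends 105
pad 1 to align 2 for d
d at 106 (size 4, align 2) → ends 110
h at 110 (size 8, align 2) → ends 118
a at 118 (size 4, align 2) → ends 122
c at 122 (size 16, align 2) → ends 138
within Entry: uid at 8
122 + 8 = 130

130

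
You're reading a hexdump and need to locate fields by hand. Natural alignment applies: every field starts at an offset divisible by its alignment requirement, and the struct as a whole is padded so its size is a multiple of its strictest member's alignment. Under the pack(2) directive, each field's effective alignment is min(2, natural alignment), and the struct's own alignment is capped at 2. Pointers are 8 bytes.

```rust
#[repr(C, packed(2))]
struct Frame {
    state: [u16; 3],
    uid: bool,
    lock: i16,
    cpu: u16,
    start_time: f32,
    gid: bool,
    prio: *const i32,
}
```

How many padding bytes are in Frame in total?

0..6  state  (6B, 2-aligned)
6..7  uid  (1B, 1-aligned)
7..8  -- padding (1B)
8..10  lock  (2B, 2-aligned)
10..12  cpu  (2B, 2-aligned)
12..16  start_time  (4B, 2-aligned)
16..17  gid  (1B, 1-aligned)
17..18  -- padding (1B)
18..26  prio  (8B, 2-aligned)
sizeof = 26, alignof = 2
data bytes 24, size 26 → padding 2

2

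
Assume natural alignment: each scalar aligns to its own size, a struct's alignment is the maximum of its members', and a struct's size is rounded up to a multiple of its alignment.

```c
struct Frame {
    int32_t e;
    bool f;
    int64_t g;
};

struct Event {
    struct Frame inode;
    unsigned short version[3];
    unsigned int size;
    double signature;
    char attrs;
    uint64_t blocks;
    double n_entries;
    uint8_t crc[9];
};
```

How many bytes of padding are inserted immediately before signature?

Frame: e at 0 (size 4, align 4) → ends 4; f at 4 (size 1, align 1) → ends 5; pad 3 to align 8 for g; g at 8 (size 8, align 8) → ends 16; total 16 bytes, alignment 8
inode at 0 (size 16, align 8) → ends 16
version at 16 (size 6, align 2) → ends 22
pad 2 to align 4 for size
size at 24 (size 4, align 4) → ends 28
pad 4 to align 8 for signature
signature at 32 (size 8, align 8) → ends 40

4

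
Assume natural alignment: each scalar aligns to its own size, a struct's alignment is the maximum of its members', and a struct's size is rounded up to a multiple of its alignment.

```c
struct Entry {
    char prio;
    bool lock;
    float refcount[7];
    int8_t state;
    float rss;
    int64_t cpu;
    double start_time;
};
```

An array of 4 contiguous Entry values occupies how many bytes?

prio at 0 (size 1, align 1) → ends 1
lock at 1 (size 1, align 1) → ends 2
pad 2 to align 4 for refcount
refcount at 4 (size 28, align 4) → ends 32
state at 32 (size 1, align 1) → ends 33
pad 3 to align 4 for rss
rss at 36 (size 4, align 4) → ends 40
cpu at 40 (size 8, align 8) → ends 48
start_time at 48 (size 8, align 8) → ends 56
total 56 bytes, alignment 8
array of 4: 4 × 56 = 224

224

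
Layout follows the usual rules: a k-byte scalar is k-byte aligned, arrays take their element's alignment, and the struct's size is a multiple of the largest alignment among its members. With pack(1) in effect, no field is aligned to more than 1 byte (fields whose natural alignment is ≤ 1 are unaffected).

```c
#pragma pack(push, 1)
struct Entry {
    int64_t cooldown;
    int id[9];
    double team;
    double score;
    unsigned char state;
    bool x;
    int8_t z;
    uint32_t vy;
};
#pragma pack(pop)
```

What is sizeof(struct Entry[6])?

@0: cooldown [8B, align 1] → 8
@8: id [36B, align 1] → 44
@44: team [8B, align 1] → 52
@52: score [8B, align 1] → 60
@60: state [1B, align 1] → 61
@61: x [1B, align 1] → 62
@62: z [1B, align 1] → 63
@63: vy [4B, align 1] → 67
size 67, align 1
array of 6: 6 × 67 = 402

402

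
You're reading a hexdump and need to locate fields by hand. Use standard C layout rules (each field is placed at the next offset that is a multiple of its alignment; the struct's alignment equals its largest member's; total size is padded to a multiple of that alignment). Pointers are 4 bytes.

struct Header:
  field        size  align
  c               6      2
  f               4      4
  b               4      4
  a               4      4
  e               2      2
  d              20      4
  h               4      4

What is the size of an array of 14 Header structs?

@0: c [6B, align 2] → 6
+2 pad (align 4)
@8: f [4B, align 4] → 12
@12: b [4B, align 4] → 16
@16: a [4B, align 4] → 20
@20: e [2B, align 2] → 22
+2 pad (align 4)
@24: d [20B, align 4] → 44
@44: h [4B, align 4] → 48
size 48, align 4
array of 14: 14 × 48 = 672

672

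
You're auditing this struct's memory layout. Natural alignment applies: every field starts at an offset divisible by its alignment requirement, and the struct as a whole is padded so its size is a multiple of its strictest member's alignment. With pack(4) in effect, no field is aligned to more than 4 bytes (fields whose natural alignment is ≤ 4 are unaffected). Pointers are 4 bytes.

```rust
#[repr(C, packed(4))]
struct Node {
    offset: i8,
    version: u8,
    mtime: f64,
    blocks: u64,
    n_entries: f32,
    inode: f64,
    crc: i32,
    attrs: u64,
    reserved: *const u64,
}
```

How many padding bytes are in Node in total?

offset at 0 (size 1, align 1) → ends 1
version at 1 (size 1, align 1) → ends 2
pad 2 to align 4 for mtime
mtime at 4 (size 8, align 4) → ends 12
blocks at 12 (size 8, align 4) → ends 20
n_entries at 20 (size 4, align 4) → ends 24
inode at 24 (size 8, align 4) → ends 32
crc at 32 (size 4, align 4) → ends 36
attrs at 36 (size 8, align 4) → ends 44
reserved at 44 (size 4, align 4) → ends 48
total 48 bytes, alignment 4
data bytes 46, size 48 → padding 2

2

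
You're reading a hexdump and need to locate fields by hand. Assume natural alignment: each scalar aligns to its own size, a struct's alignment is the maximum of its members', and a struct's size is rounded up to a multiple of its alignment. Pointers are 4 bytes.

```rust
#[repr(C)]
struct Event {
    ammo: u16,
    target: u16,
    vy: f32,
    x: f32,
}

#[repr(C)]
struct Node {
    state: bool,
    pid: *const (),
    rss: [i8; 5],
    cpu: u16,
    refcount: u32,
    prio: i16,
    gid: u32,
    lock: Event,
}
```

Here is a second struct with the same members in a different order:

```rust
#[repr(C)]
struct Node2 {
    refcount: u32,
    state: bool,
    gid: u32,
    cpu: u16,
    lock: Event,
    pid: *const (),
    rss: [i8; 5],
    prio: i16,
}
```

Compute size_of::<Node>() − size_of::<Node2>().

Event: ammo at 0 (size 2, align 2) → ends 2; target at 2 (size 2, align 2) → ends 4; vy at 4 (size 4, align 4) → ends 8; x at 8 (size 4, align 4) → ends 12; total 12 bytes, alignment 4
state at 0 (size 1, align 1) → ends 1
pad 3 to align 4 for pid
pid at 4 (size 4, align 4) → ends 8
rss at 8 (size 5, align 1) → ends 13
pad 1 to align 2 for cpu
cpu at 14 (size 2, align 2) → ends 16
refcount at 16 (size 4, align 4) → ends 20
prio at 20 (size 2, align 2) → ends 22
pad 2 to align 4 for gid
gid at 24 (size 4, align 4) → ends 28
lock at 28 (size 12, align 4) → ends 40
total 40 bytes, alignment 4
— Node2 —
refcount at 0 (size 4, align 4) → ends 4
state at 4 (size 1, align 1) → ends 5
pad 3 to align 4 for gid
gid at 8 (size 4, align 4) → ends 12
cpu at 12 (size 2, align 2) → ends 14
pad 2 to align 4 for lock
lock at 16 (size 12, align 4) → ends 28
pid at 28 (size 4, align 4) → ends 32
rss at 32 (size 5, align 1) → ends 37
pad 1 to align 2 for prio
prio at 38 (size 2, align 2) → ends 40
total 40 bytes, alignment 4
40 − 40 = 0

0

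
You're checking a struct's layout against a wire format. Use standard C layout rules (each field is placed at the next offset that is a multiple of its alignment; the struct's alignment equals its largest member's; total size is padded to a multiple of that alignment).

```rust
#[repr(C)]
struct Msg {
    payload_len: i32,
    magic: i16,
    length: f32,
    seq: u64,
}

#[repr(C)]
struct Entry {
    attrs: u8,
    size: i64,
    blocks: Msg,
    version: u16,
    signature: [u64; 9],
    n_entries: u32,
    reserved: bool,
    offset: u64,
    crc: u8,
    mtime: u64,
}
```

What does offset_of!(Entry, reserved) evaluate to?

Msg: payload_len at 0 (size 4, align 4) → ends 4; magic at 4 (size 2, align 2) → ends 6; pad 2 to align 4 for length; length at 8 (size 4, align 4) → ends 12; pad 4 to align 8 for seq; seq at 16 (size 8, align 8) → ends 24; total 24 bytes, alignment 8
attrs at 0 (size 1, align 1) → ends 1
pad 7 to align 8 for size
size at 8 (size 8, align 8) → ends 16
blocks at 16 (size 24, align 8) → ends 40
version at 40 (size 2, align 2) → ends 42
pad 6 to align 8 for signature
signature at 48 (size 72, align 8) → ends 120
n_entries at 120 (size 4, align 4) → ends 124
reserved at 124 (size 1, align 1) → ends 125

124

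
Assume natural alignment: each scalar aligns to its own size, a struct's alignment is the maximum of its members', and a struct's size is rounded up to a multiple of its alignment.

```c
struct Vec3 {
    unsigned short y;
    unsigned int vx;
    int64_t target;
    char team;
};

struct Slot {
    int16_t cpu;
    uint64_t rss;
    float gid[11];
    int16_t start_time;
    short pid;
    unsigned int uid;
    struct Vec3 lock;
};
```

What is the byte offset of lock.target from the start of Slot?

80

Vec3: @0: y [2B, align 2] → 2; +2 pad (align 4); @4: vx [4B, align 4] → 8; @8: target [8B, align 8] → 16; @16: team [1B, align 1] → 17; +7 tail pad (align 8); size 24, align 8
@0: cpu [2B, align 2] → 2
+6 pad (align 8)
@8: rss [8B, align 8] → 16
@16: gid [44B, align 4] → 60
@60: start_time [2B, align 2] → 62
@62: pid [2B, align 2] → 64
@64: uid [4B, align 4] → 68
+4 pad (align 8)
@72: lock [24B, align 8] → 96
within Vec3: target at 8
72 + 8 = 80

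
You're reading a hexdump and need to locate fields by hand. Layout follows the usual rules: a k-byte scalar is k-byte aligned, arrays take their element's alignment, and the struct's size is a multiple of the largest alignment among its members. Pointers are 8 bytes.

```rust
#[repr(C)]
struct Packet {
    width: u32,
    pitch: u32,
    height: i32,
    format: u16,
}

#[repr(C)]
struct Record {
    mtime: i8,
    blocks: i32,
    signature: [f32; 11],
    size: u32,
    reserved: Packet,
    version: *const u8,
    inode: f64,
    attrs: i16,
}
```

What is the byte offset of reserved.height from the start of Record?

Packet: width at 0 (size 4, align 4) → ends 4; pitch at 4 (size 4, align 4) → ends 8; height at 8 (size 4, align 4) → ends 12; format at 12 (size 2, align 2) → ends 14; tail pad 2 to reach multiple of 4; total 16 bytes, alignment 4
mtime at 0 (size 1, align 1) → ends 1
pad 3 to align 4 for blocks
blocks at 4 (size 4, align 4) → ends 8
signature at 8 (size 44, align 4) → ends 52
size at 52 (size 4, align 4) → ends 56
reserved at 56 (size 16, align 4) → ends 72
within Packet: height at 8
56 + 8 = 64

64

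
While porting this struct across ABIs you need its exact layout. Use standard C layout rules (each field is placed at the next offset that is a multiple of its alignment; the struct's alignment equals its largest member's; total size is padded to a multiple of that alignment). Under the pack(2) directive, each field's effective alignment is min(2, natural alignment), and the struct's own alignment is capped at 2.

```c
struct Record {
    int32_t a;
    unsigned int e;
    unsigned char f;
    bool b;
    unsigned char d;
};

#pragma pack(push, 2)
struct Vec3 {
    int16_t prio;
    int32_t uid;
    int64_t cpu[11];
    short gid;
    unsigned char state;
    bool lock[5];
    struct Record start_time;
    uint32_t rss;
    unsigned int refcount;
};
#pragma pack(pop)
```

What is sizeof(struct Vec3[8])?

Record: a at 0 (size 4, align 4) → ends 4; e at 4 (size 4, align 4) → ends 8; f at 8 (size 1, align 1) → ends 9; b at 9 (size 1, align 1) → ends 10; d at 10 (size 1, align 1) → ends 11; tail pad 1 to reach multiple of 4; total 12 bytes, alignment 4
prio at 0 (size 2, align 2) → ends 2
uid at 2 (size 4, align 2) → ends 6
cpu at 6 (size 88, align 2) → ends 94
gid at 94 (size 2, align 2) → ends 96
state at 96 (size 1, align 1) → ends 97
lock at 97 (size 5, align 1) → ends 102
start_time at 102 (size 12, align 2) → ends 114
rss at 114 (size 4, align 2) → ends 118
refcount at 118 (size 4, align 2) → ends 122
total 122 bytes, alignment 2
array of 8: 8 × 122 = 976

976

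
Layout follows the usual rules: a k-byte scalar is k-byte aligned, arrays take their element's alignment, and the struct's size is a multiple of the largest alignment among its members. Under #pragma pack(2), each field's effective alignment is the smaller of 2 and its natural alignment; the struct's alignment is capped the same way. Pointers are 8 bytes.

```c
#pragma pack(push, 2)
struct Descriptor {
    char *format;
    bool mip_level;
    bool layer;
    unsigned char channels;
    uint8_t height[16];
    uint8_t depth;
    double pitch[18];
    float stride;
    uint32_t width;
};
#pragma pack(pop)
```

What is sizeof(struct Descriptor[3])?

540

@0: format [8B, align 2] → 8
@8: mip_level [1B, align 1] → 9
@9: layer [1B, align 1] → 10
@10: channels [1B, align 1] → 11
@11: height [16B, align 1] → 27
@27: depth [1B, align 1] → 28
@28: pitch [144B, align 2] → 172
@172: stride [4B, align 2] → 176
@176: width [4B, align 2] → 180
size 180, align 2
array of 3: 3 × 180 = 540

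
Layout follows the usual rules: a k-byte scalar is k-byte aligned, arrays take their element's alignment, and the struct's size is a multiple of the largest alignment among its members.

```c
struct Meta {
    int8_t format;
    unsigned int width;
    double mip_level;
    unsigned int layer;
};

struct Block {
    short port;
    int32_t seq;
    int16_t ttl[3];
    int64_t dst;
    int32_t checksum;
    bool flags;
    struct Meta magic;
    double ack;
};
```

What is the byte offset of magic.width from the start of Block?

36

Meta: @0: format [1B, align 1] → 1; +3 pad (align 4); @4: width [4B, align 4] → 8; @8: mip_level [8B, align 8] → 16; @16: layer [4B, align 4] → 20; +4 tail pad (align 8); size 24, align 8
@0: port [2B, align 2] → 2
+2 pad (align 4)
@4: seq [4B, align 4] → 8
@8: ttl [6B, align 2] → 14
+2 pad (align 8)
@16: dst [8B, align 8] → 24
@24: checksum [4B, align 4] → 28
@28: flags [1B, align 1] → 29
+3 pad (align 8)
@32: magic [24B, align 8] → 56
within Meta: width at 4
32 + 4 = 36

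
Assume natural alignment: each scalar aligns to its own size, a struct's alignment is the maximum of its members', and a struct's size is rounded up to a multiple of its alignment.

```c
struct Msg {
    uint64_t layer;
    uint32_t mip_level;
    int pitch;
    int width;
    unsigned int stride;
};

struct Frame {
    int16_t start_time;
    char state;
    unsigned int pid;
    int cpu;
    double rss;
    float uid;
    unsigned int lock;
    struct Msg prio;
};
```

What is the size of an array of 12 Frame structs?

Msg: layer at 0 (size 8, align 8) → ends 8; mip_level at 8 (size 4, align 4) → ends 12; pitch at 12 (size 4, align 4) → ends 16; width at 16 (size 4, align 4) → ends 20; stride at 20 (size 4, align 4) → ends 24; total 24 bytes, alignment 8
start_time at 0 (size 2, align 2) → ends 2
state at 2 (size 1, align 1) → ends 3
pad 1 to align 4 for pid
pid at 4 (size 4, align 4) → ends 8
cpu at 8 (size 4, align 4) → ends 12
pad 4 to align 8 for rss
rss at 16 (size 8, align 8) → ends 24
uid at 24 (size 4, align 4) → ends 28
lock at 28 (size 4, align 4) → ends 32
prio at 32 (size 24, align 8) → ends 56
total 56 bytes, alignment 8
array of 12: 12 × 56 = 672

672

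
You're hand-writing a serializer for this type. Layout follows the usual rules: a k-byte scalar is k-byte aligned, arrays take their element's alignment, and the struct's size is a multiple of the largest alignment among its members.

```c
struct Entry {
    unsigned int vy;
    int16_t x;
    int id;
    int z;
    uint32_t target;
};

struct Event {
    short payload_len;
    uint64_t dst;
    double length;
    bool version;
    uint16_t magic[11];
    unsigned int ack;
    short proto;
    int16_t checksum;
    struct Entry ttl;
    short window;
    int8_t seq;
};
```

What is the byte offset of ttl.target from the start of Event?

72

Entry: @0: vy [4B, align 4] → 4; @4: x [2B, align 2] → 6; +2 pad (align 4); @8: id [4B, align 4] → 12; @12: z [4B, align 4] → 16; @16: target [4B, align 4] → 20; size 20, align 4
@0: payload_len [2B, align 2] → 2
+6 pad (align 8)
@8: dst [8B, align 8] → 16
@16: length [8B, align 8] → 24
@24: version [1B, align 1] → 25
+1 pad (align 2)
@26: magic [22B, align 2] → 48
@48: ack [4B, align 4] → 52
@52: proto [2B, align 2] → 54
@54: checksum [2B, align 2] → 56
@56: ttl [20B, align 4] → 76
within Entry: target at 16
56 + 16 = 72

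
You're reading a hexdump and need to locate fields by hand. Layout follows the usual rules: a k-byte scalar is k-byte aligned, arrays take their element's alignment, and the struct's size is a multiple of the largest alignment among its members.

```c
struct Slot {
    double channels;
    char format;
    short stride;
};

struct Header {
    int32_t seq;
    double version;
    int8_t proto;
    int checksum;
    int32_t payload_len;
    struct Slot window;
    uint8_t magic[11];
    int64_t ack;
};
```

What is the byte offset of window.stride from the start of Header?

Slot: 0..8  channels  (8B, 8-aligned); 8..9  format  (1B, 1-aligned); 9..10  -- padding (1B); 10..12  stride  (2B, 2-aligned); 12..16  -- tail padding (4B); sizeof = 16, alignof = 8
0..4  seq  (4B, 4-aligned)
4..8  -- padding (4B)
8..16  version  (8B, 8-aligned)
16..17  proto  (1B, 1-aligned)
17..20  -- padding (3B)
20..24  checksum  (4B, 4-aligned)
24..28  payload_len  (4B, 4-aligned)
28..32  -- padding (4B)
32..48  window  (16B, 8-aligned)
within Slot: stride at 10
32 + 10 = 42

42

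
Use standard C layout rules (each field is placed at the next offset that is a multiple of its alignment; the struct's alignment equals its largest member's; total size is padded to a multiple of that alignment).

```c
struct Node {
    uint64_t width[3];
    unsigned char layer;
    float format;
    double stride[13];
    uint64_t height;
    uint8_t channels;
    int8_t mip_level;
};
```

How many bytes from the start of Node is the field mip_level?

145

0..24  width  (24B, 8-aligned)
24..25  layer  (1B, 1-aligned)
25..28  -- padding (3B)
28..32  format  (4B, 4-aligned)
32..136  stride  (104B, 8-aligned)
136..144  height  (8B, 8-aligned)
144..145  channels  (1B, 1-aligned)
145..146  mip_level  (1B, 1-aligned)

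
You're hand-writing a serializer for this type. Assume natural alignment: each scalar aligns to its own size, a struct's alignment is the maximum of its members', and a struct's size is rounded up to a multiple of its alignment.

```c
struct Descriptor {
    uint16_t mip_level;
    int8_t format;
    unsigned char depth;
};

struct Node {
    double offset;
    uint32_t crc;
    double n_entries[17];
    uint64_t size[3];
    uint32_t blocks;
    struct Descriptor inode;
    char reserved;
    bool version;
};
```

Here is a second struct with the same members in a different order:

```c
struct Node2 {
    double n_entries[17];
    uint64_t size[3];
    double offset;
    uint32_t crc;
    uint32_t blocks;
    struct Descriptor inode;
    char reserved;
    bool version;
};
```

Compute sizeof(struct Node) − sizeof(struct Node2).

Descriptor: 0..2  mip_level  (2B, 2-aligned); 2..3  format  (1B, 1-aligned); 3..4  depth  (1B, 1-aligned); sizeof = 4, alignof = 2
0..8  offset  (8B, 8-aligned)
8..12  crc  (4B, 4-aligned)
12..16  -- padding (4B)
16..152  n_entries  (136B, 8-aligned)
152..176  size  (24B, 8-aligned)
176..180  blocks  (4B, 4-aligned)
180..184  inode  (4B, 2-aligned)
184..185  reserved  (1B, 1-aligned)
185..186  version  (1B, 1-aligned)
186..192  -- tail padding (6B)
sizeof = 192, alignof = 8
— Node2 —
0..136  n_entries  (136B, 8-aligned)
136..160  size  (24B, 8-aligned)
160..168  offset  (8B, 8-aligned)
168..172  crc  (4B, 4-aligned)
172..176  blocks  (4B, 4-aligned)
176..180  inode  (4B, 2-aligned)
180..181  reserved  (1B, 1-aligned)
181..182  version  (1B, 1-aligned)
182..184  -- tail padding (2B)
sizeof = 184, alignof = 8
192 − 184 = 8

8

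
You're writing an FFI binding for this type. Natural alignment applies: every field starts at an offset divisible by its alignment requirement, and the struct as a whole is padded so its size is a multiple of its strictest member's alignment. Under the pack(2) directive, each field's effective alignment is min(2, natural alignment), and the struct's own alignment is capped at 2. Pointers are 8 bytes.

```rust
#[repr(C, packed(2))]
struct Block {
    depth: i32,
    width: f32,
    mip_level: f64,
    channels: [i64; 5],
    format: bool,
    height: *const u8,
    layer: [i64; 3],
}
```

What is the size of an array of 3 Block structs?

270

@0: depth [4B, align 2] → 4
@4: width [4B, align 2] → 8
@8: mip_level [8B, align 2] → 16
@16: channels [40B, align 2] → 56
@56: format [1B, align 1] → 57
+1 pad (align 2)
@58: height [8B, align 2] → 66
@66: layer [24B, align 2] → 90
size 90, align 2
array of 3: 3 × 90 = 270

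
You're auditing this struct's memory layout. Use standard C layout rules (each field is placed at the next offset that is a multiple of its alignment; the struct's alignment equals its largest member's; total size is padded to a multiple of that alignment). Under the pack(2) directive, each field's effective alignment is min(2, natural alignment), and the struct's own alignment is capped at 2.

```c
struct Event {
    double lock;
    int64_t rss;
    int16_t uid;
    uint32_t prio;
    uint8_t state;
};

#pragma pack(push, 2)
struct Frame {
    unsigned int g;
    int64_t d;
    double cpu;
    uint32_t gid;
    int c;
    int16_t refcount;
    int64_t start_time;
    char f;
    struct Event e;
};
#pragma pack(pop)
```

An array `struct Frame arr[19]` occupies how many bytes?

Event: @0: lock [8B, align 8] → 8; @8: rss [8B, align 8] → 16; @16: uid [2B, align 2] → 18; +2 pad (align 4); @20: prio [4B, align 4] → 24; @24: state [1B, align 1] → 25; +7 tail pad (align 8); size 32, align 8
@0: g [4B, align 2] → 4
@4: d [8B, align 2] → 12
@12: cpu [8B, align 2] → 20
@20: gid [4B, align 2] → 24
@24: c [4B, align 2] → 28
@28: refcount [2B, align 2] → 30
@30: start_time [8B, align 2] → 38
@38: f [1B, align 1] → 39
+1 pad (align 2)
@40: e [32B, align 2] → 72
size 72, align 2
array of 19: 19 × 72 = 1368

1368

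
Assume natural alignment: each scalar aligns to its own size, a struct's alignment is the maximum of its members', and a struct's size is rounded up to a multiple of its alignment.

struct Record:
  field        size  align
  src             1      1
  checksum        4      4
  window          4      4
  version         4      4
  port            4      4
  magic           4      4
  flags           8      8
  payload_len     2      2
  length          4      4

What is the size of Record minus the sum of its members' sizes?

5

@0: src [1B, align 1] → 1
+3 pad (align 4)
@4: checksum [4B, align 4] → 8
@8: window [4B, align 4] → 12
@12: version [4B, align 4] → 16
@16: port [4B, align 4] → 20
@20: magic [4B, align 4] → 24
@24: flags [8B, align 8] → 32
@32: payload_len [2B, align 2] → 34
+2 pad (align 4)
@36: length [4B, align 4] → 40
size 40, align 8
data bytes 35, size 40 → padding 5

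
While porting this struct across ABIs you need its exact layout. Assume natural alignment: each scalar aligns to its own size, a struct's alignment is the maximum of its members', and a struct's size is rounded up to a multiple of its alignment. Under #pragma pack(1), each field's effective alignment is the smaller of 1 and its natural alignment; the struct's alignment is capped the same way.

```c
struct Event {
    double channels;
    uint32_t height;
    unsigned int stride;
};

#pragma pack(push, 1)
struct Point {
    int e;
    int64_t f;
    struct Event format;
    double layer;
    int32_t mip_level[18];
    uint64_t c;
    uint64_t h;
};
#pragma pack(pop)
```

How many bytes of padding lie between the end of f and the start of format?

0

Event: channels at 0 (size 8, align 8) → ends 8; height at 8 (size 4, align 4) → ends 12; stride at 12 (size 4, align 4) → ends 16; total 16 bytes, alignment 8
e at 0 (size 4, align 1) → ends 4
f at 4 (size 8, align 1) → ends 12
format at 12 (size 16, align 1) → ends 28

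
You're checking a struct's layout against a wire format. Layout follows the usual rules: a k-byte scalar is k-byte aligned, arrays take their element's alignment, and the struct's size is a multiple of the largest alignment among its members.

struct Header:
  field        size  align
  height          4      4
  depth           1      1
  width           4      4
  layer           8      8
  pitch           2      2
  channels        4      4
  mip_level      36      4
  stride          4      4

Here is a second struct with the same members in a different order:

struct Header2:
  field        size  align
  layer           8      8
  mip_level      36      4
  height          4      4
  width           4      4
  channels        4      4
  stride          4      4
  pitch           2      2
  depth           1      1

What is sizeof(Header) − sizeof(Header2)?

height at 0 (size 4, align 4) → ends 4
depth at 4 (size 1, align 1) → ends 5
pad 3 to align 4 for width
width at 8 (size 4, align 4) → ends 12
pad 4 to align 8 for layer
layer at 16 (size 8, align 8) → ends 24
pitch at 24 (size 2, align 2) → ends 26
pad 2 to align 4 for channels
channels at 28 (size 4, align 4) → ends 32
mip_level at 32 (size 36, align 4) → ends 68
stride at 68 (size 4, align 4) → ends 72
total 72 bytes, alignment 8
— Header2 —
layer at 0 (size 8, align 8) → ends 8
mip_level at 8 (size 36, align 4) → ends 44
height at 44 (size 4, align 4) → ends 48
width at 48 (size 4, align 4) → ends 52
channels at 52 (size 4, align 4) → ends 56
stride at 56 (size 4, align 4) → ends 60
pitch at 60 (size 2, align 2) → ends 62
depth at 62 (size 1, align 1) → ends 63
tail pad 1 to reach multiple of 8
total 64 bytes, alignment 8
72 − 64 = 8

8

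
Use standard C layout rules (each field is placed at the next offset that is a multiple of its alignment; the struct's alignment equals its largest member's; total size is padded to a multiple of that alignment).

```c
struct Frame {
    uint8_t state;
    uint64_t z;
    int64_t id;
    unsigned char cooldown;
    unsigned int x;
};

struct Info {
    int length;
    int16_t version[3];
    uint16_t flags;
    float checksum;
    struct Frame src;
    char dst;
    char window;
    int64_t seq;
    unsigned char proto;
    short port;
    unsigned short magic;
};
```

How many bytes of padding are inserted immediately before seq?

Frame: state at 0 (size 1, align 1) → ends 1; pad 7 to align 8 for z; z at 8 (size 8, align 8) → ends 16; id at 16 (size 8, align 8) → ends 24; cooldown at 24 (size 1, align 1) → ends 25; pad 3 to align 4 for x; x at 28 (size 4, align 4) → ends 32; total 32 bytes, alignment 8
length at 0 (size 4, align 4) → ends 4
version at 4 (size 6, align 2) → ends 10
flags at 10 (size 2, align 2) → ends 12
checksum at 12 (size 4, align 4) → ends 16
src at 16 (size 32, align 8) → ends 48
dst at 48 (size 1, align 1) → ends 49
window at 49 (size 1, align 1) → ends 50
pad 6 to align 8 for seq
seq at 56 (size 8, align 8) → ends 64

6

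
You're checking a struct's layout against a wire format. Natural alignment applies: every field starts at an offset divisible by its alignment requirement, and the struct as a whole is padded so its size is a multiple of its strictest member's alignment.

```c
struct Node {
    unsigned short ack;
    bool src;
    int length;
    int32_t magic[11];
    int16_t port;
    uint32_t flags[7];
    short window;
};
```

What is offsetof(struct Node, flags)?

56

0..2  ack  (2B, 2-aligned)
2..3  src  (1B, 1-aligned)
3..4  -- padding (1B)
4..8  length  (4B, 4-aligned)
8..52  magic  (44B, 4-aligned)
52..54  port  (2B, 2-aligned)
54..56  -- padding (2B)
56..84  flags  (28B, 4-aligned)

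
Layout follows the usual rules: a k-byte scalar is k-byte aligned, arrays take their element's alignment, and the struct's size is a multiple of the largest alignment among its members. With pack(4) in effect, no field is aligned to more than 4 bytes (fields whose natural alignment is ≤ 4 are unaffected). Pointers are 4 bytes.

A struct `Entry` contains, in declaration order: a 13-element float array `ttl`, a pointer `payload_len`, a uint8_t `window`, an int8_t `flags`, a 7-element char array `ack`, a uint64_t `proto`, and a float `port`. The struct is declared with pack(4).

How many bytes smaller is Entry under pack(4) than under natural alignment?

8

natural layout:
  @0: ttl [52B, align 4] → 52
  @52: payload_len [4B, align 4] → 56
  @56: window [1B, align 1] → 57
  @57: flags [1B, align 1] → 58
  @58: ack [7B, align 1] → 65
  +7 pad (align 8)
  @72: proto [8B, align 8] → 80
  @80: port [4B, align 4] → 84
  +4 tail pad (align 8)
  size 88, align 8
packed(4) layout:
  @0: ttl [52B, align 4] → 52
  @52: payload_len [4B, align 4] → 56
  @56: window [1B, align 1] → 57
  @57: flags [1B, align 1] → 58
  @58: ack [7B, align 1] → 65
  +3 pad (align 4)
  @68: proto [8B, align 4] → 76
  @76: port [4B, align 4] → 80
  size 80, align 4
88 − 80 = 8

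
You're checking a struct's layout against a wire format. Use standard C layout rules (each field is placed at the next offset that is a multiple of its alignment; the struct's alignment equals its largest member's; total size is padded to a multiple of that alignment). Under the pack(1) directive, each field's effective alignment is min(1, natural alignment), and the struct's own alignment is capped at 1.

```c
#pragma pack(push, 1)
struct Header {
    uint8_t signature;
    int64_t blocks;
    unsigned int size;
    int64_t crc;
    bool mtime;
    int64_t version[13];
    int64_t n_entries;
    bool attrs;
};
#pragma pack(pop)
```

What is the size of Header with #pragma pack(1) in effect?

0..1  signature  (1B, 1-aligned)
1..9  blocks  (8B, 1-aligned)
9..13  size  (4B, 1-aligned)
13..21  crc  (8B, 1-aligned)
21..22  mtime  (1B, 1-aligned)
22..126  version  (104B, 1-aligned)
126..134  n_entries  (8B, 1-aligned)
134..135  attrs  (1B, 1-aligned)
sizeof = 135, alignof = 1

135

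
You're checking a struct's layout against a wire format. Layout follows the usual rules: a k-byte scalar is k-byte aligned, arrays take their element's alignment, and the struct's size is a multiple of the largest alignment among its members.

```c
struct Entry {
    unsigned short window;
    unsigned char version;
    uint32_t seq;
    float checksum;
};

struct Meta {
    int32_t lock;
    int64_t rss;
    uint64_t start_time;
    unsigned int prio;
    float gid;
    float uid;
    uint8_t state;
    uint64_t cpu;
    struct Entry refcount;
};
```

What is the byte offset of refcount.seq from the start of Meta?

Entry: 0..2  window  (2B, 2-aligned); 2..3  version  (1B, 1-aligned); 3..4  -- padding (1B); 4..8  seq  (4B, 4-aligned); 8..12  checksum  (4B, 4-aligned); sizeof = 12, alignof = 4
0..4  lock  (4B, 4-aligned)
4..8  -- padding (4B)
8..16  rss  (8B, 8-aligned)
16..24  start_time  (8B, 8-aligned)
24..28  prio  (4B, 4-aligned)
28..32  gid  (4B, 4-aligned)
32..36  uid  (4B, 4-aligned)
36..37  state  (1B, 1-aligned)
37..40  -- padding (3B)
40..48  cpu  (8B, 8-aligned)
48..60  refcount  (12B, 4-aligned)
within Entry: seq at 4
48 + 4 = 52

52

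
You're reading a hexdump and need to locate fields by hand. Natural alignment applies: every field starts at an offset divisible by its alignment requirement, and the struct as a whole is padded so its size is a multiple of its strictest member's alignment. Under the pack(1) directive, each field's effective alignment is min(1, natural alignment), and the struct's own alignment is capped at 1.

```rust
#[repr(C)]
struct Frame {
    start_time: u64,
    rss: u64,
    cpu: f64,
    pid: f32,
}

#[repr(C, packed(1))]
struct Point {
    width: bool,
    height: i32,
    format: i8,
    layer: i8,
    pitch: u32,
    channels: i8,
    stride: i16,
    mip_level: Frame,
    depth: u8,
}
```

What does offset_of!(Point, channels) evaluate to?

Frame: 0..8  start_time  (8B, 8-aligned); 8..16  rss  (8B, 8-aligned); 16..24  cpu  (8B, 8-aligned); 24..28  pid  (4B, 4-aligned); 28..32  -- tail padding (4B); sizeof = 32, alignof = 8
0..1  width  (1B, 1-aligned)
1..5  height  (4B, 1-aligned)
5..6  format  (1B, 1-aligned)
6..7  layer  (1B, 1-aligned)
7..11  pitch  (4B, 1-aligned)
11..12  channels  (1B, 1-aligned)

11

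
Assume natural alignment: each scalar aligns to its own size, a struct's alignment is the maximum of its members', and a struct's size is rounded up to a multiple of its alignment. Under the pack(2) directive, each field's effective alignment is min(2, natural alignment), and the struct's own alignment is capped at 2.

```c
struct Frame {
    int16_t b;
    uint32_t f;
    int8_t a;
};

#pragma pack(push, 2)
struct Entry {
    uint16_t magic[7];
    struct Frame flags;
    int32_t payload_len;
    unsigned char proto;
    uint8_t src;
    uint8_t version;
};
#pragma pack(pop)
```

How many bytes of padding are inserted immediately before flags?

Frame: 0..2  b  (2B, 2-aligned); 2..4  -- padding (2B); 4..8  f  (4B, 4-aligned); 8..9  a  (1B, 1-aligned); 9..12  -- tail padding (3B); sizeof = 12, alignof = 4
0..14  magic  (14B, 2-aligned)
14..26  flags  (12B, 2-aligned)

0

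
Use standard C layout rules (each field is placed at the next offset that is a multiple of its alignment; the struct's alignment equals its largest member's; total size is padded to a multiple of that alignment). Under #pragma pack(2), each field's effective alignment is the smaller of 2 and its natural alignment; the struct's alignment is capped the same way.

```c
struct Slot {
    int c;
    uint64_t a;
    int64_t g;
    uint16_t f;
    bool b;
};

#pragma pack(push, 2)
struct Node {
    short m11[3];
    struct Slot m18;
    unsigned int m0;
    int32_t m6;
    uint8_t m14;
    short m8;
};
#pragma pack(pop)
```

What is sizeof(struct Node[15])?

750

Slot: @0: c [4B, align 4] → 4; +4 pad (align 8); @8: a [8B, align 8] → 16; @16: g [8B, align 8] → 24; @24: f [2B, align 2] → 26; @26: b [1B, align 1] → 27; +5 tail pad (align 8); size 32, align 8
@0: m11 [6B, align 2] → 6
@6: m18 [32B, align 2] → 38
@38: m0 [4B, align 2] → 42
@42: m6 [4B, align 2] → 46
@46: m14 [1B, align 1] → 47
+1 pad (align 2)
@48: m8 [2B, align 2] → 50
size 50, align 2
array of 15: 15 × 50 = 750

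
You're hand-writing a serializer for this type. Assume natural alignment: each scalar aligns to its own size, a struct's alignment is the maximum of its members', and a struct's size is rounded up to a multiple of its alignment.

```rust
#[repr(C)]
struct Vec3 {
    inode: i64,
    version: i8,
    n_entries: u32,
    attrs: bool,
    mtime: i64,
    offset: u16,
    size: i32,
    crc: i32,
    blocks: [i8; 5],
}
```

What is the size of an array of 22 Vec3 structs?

0..8  inode  (8B, 8-aligned)
8..9  version  (1B, 1-aligned)
9..12  -- padding (3B)
12..16  n_entries  (4B, 4-aligned)
16..17  attrs  (1B, 1-aligned)
17..24  -- padding (7B)
24..32  mtime  (8B, 8-aligned)
32..34  offset  (2B, 2-aligned)
34..36  -- padding (2B)
36..40  size  (4B, 4-aligned)
40..44  crc  (4B, 4-aligned)
44..49  blocks  (5B, 1-aligned)
49..56  -- tail padding (7B)
sizeof = 56, alignof = 8
array of 22: 22 × 56 = 1232

1232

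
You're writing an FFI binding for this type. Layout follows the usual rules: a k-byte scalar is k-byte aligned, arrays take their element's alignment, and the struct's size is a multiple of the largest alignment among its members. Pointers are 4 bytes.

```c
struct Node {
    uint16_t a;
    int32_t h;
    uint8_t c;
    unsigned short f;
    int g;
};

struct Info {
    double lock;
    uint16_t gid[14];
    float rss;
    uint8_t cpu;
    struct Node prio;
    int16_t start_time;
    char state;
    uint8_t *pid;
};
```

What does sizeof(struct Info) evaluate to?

Node: @0: a [2B, align 2] → 2; +2 pad (align 4); @4: h [4B, align 4] → 8; @8: c [1B, align 1] → 9; +1 pad (align 2); @10: f [2B, align 2] → 12; @12: g [4B, align 4] → 16; size 16, align 4
@0: lock [8B, align 8] → 8
@8: gid [28B, align 2] → 36
@36: rss [4B, align 4] → 40
@40: cpu [1B, align 1] → 41
+3 pad (align 4)
@44: prio [16B, align 4] → 60
@60: start_time [2B, align 2] → 62
@62: state [1B, align 1] → 63
+1 pad (align 4)
@64: pid [4B, align 4] → 68
+4 tail pad (align 8)
size 72, align 8

72 bytes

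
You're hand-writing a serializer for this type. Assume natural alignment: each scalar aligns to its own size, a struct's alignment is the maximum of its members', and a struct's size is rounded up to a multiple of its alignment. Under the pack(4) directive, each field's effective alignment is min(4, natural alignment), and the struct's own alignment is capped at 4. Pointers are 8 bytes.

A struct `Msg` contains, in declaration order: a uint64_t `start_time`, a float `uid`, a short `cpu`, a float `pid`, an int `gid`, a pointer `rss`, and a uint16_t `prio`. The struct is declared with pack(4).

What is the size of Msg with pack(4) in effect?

start_time at 0 (size 8, align 4) → ends 8
uid at 8 (size 4, align 4) → ends 12
cpu at 12 (size 2, align 2) → ends 14
pad 2 to align 4 for pid
pid at 16 (size 4, align 4) → ends 20
gid at 20 (size 4, align 4) → ends 24
rss at 24 (size 8, align 4) → ends 32
prio at 32 (size 2, align 2) → ends 34
tail pad 2 to reach multiple of 4
total 36 bytes, alignment 4

36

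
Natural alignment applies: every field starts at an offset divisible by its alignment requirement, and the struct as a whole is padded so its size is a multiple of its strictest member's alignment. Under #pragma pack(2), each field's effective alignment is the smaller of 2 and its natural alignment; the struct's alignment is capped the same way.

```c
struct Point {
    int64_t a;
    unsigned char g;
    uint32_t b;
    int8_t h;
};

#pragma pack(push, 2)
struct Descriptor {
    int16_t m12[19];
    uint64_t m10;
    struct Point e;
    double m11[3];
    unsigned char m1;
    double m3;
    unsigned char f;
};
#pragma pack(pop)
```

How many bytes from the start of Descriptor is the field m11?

Point: a at 0 (size 8, align 8) → ends 8; g at 8 (size 1, align 1) → ends 9; pad 3 to align 4 for b; b at 12 (size 4, align 4) → ends 16; h at 16 (size 1, align 1) → ends 17; tail pad 7 to reach multiple of 8; total 24 bytes, alignment 8
m12 at 0 (size 38, align 2) → ends 38
m10 at 38 (size 8, align 2) → ends 46
e at 46 (size 24, align 2) → ends 70
m11 at 70 (size 24, align 2) → ends 94

70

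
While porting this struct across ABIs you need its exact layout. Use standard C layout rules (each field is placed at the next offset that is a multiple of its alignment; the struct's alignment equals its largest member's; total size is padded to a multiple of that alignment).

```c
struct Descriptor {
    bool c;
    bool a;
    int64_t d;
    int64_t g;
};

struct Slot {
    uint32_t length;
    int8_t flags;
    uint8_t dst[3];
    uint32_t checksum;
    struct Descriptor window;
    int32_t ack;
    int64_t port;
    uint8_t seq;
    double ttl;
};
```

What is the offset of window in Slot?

16

Descriptor: 0..1  c  (1B, 1-aligned); 1..2  a  (1B, 1-aligned); 2..8  -- padding (6B); 8..16  d  (8B, 8-aligned); 16..24  g  (8B, 8-aligned); sizeof = 24, alignof = 8
0..4  length  (4B, 4-aligned)
4..5  flags  (1B, 1-aligned)
5..8  dst  (3B, 1-aligned)
8..12  checksum  (4B, 4-aligned)
12..16  -- padding (4B)
16..40  window  (24B, 8-aligned)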